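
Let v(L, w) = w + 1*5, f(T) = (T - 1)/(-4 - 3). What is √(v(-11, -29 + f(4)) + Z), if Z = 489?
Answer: 2*√5691/7 ≈ 21.554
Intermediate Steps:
f(T) = ⅐ - T/7 (f(T) = (-1 + T)/(-7) = (-1 + T)*(-⅐) = ⅐ - T/7)
v(L, w) = 5 + w (v(L, w) = w + 5 = 5 + w)
√(v(-11, -29 + f(4)) + Z) = √((5 + (-29 + (⅐ - ⅐*4))) + 489) = √((5 + (-29 + (⅐ - 4/7))) + 489) = √((5 + (-29 - 3/7)) + 489) = √((5 - 206/7) + 489) = √(-171/7 + 489) = √(3252/7) = 2*√5691/7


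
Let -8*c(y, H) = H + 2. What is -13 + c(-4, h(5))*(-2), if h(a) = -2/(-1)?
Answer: -12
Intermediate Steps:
h(a) = 2 (h(a) = -2*(-1) = 2)
c(y, H) = -1/4 - H/8 (c(y, H) = -(H + 2)/8 = -(2 + H)/8 = -1/4 - H/8)
-13 + c(-4, h(5))*(-2) = -13 + (-1/4 - 1/8*2)*(-2) = -13 + (-1/4 - 1/4)*(-2) = -13 - 1/2*(-2) = -13 + 1 = -12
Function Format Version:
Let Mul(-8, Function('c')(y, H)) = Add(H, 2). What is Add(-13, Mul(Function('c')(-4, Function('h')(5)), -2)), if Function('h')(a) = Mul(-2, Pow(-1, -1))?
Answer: -12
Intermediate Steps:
Function('h')(a) = 2 (Function('h')(a) = Mul(-2, -1) = 2)
Function('c')(y, H) = Add(Rational(-1, 4), Mul(Rational(-1, 8), H)) (Function('c')(y, H) = Mul(Rational(-1, 8), Add(H, 2)) = Mul(Rational(-1, 8), Add(2, H)) = Add(Rational(-1, 4), Mul(Rational(-1, 8), H)))
Add(-13, Mul(Function('c')(-4, Function('h')(5)), -2)) = Add(-13, Mul(Add(Rational(-1, 4), Mul(Rational(-1, 8), 2)), -2)) = Add(-13, Mul(Add(Rational(-1, 4), Rational(-1, 4)), -2)) = Add(-13, Mul(Rational(-1, 2), -2)) = Add(-13, 1) = -12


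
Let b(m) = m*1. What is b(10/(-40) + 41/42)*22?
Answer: 671/42 ≈ 15.976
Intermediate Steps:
b(m) = m
b(10/(-40) + 41/42)*22 = (10/(-40) + 41/42)*22 = (10*(-1/40) + 41*(1/42))*22 = (-¼ + 41/42)*22 = (61/84)*22 = 671/42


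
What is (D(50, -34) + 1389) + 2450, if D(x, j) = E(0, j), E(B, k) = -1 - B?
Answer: 3838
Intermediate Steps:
D(x, j) = -1 (D(x, j) = -1 - 1*0 = -1 + 0 = -1)
(D(50, -34) + 1389) + 2450 = (-1 + 1389) + 2450 = 1388 + 2450 = 3838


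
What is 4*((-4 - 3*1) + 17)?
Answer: 40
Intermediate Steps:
4*((-4 - 3*1) + 17) = 4*((-4 - 3) + 17) = 4*(-7 + 17) = 4*10 = 40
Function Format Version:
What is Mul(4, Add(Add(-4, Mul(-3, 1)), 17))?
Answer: 40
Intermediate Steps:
Mul(4, Add(Add(-4, Mul(-3, 1)), 17)) = Mul(4, Add(Add(-4, -3), 17)) = Mul(4, Add(-7, 17)) = Mul(4, 10) = 40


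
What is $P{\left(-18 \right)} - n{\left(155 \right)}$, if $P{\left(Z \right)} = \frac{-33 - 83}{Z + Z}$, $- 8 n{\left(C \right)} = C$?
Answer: $\frac{1627}{72} \approx 22.597$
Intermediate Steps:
$n{\left(C \right)} = - \frac{C}{8}$
$P{\left(Z \right)} = - \frac{58}{Z}$ ($P{\left(Z \right)} = - \frac{116}{2 Z} = - 116 \frac{1}{2 Z} = - \frac{58}{Z}$)
$P{\left(-18 \right)} - n{\left(155 \right)} = - \frac{58}{-18} - \left(- \frac{1}{8}\right) 155 = \left(-58\right) \left(- \frac{1}{18}\right) - - \frac{155}{8} = \frac{29}{9} + \frac{155}{8} = \frac{1627}{72}$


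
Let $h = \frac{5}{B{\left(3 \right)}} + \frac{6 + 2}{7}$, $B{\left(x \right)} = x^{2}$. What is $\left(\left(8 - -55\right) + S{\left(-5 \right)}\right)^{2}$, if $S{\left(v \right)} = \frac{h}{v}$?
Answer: $\frac{389588644}{99225} \approx 3926.3$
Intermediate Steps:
$h = \frac{107}{63}$ ($h = \frac{5}{3^{2}} + \frac{6 + 2}{7} = \frac{5}{9} + 8 \cdot \frac{1}{7} = 5 \cdot \frac{1}{9} + \frac{8}{7} = \frac{5}{9} + \frac{8}{7} = \frac{107}{63} \approx 1.6984$)
$S{\left(v \right)} = \frac{107}{63 v}$
$\left(\left(8 - -55\right) + S{\left(-5 \right)}\right)^{2} = \left(\left(8 - -55\right) + \frac{107}{63 \left(-5\right)}\right)^{2} = \left(\left(8 + 55\right) + \frac{107}{63} \left(- \frac{1}{5}\right)\right)^{2} = \left(63 - \frac{107}{315}\right)^{2} = \left(\frac{19738}{315}\right)^{2} = \frac{389588644}{99225}$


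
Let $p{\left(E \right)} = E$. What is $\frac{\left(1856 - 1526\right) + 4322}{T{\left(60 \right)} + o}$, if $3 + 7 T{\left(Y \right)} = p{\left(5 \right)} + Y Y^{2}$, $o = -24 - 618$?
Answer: $\frac{8141}{52877} \approx 0.15396$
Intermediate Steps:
$o = -642$ ($o = -24 - 618 = -642$)
$T{\left(Y \right)} = \frac{2}{7} + \frac{Y^{3}}{7}$ ($T{\left(Y \right)} = - \frac{3}{7} + \frac{5 + Y Y^{2}}{7} = - \frac{3}{7} + \frac{5 + Y^{3}}{7} = - \frac{3}{7} + \left(\frac{5}{7} + \frac{Y^{3}}{7}\right) = \frac{2}{7} + \frac{Y^{3}}{7}$)
$\frac{\left(1856 - 1526\right) + 4322}{T{\left(60 \right)} + o} = \frac{\left(1856 - 1526\right) + 4322}{\left(\frac{2}{7} + \frac{60^{3}}{7}\right) - 642} = \frac{\left(1856 - 1526\right) + 4322}{\left(\frac{2}{7} + \frac{1}{7} \cdot 216000\right) - 642} = \frac{330 + 4322}{\left(\frac{2}{7} + \frac{216000}{7}\right) - 642} = \frac{4652}{\frac{216002}{7} - 642} = \frac{4652}{\frac{211508}{7}} = 4652 \cdot \frac{7}{211508} = \frac{8141}{52877}$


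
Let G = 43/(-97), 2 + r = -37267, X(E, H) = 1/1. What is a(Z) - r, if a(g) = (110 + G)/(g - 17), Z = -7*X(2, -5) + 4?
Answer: 72291233/1940 ≈ 37264.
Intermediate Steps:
X(E, H) = 1
r = -37269 (r = -2 - 37267 = -37269)
Z = -3 (Z = -7*1 + 4 = -7 + 4 = -3)
G = -43/97 (G = 43*(-1/97) = -43/97 ≈ -0.44330)
a(g) = 10627/(97*(-17 + g)) (a(g) = (110 - 43/97)/(g - 17) = 10627/(97*(-17 + g)))
a(Z) - r = 10627/(97*(-17 - 3)) - 1*(-37269) = (10627/97)/(-20) + 37269 = (10627/97)*(-1/20) + 37269 = -10627/1940 + 37269 = 72291233/1940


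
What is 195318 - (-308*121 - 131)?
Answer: 232717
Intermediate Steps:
195318 - (-308*121 - 131) = 195318 - (-37268 - 131) = 195318 - 1*(-37399) = 195318 + 37399 = 232717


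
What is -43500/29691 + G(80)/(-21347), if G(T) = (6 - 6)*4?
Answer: -14500/9897 ≈ -1.4651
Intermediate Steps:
G(T) = 0 (G(T) = 0*4 = 0)
-43500/29691 + G(80)/(-21347) = -43500/29691 + 0/(-21347) = -43500*1/29691 + 0*(-1/21347) = -14500/9897 + 0 = -14500/9897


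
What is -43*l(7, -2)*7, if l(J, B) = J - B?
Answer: -2709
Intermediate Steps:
-43*l(7, -2)*7 = -43*(7 - 1*(-2))*7 = -43*(7 + 2)*7 = -43*9*7 = -387*7 = -2709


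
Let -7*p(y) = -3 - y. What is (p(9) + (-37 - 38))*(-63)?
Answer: 4617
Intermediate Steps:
p(y) = 3/7 + y/7 (p(y) = -(-3 - y)/7 = 3/7 + y/7)
(p(9) + (-37 - 38))*(-63) = ((3/7 + (1/7)*9) + (-37 - 38))*(-63) = ((3/7 + 9/7) - 75)*(-63) = (12/7 - 75)*(-63) = -513/7*(-63) = 4617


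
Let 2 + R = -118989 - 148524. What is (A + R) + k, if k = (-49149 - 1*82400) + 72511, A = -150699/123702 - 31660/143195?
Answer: -385628309183453/1180900526 ≈ -3.2655e+5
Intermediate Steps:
R = -267515 (R = -2 + (-118989 - 148524) = -2 - 267513 = -267515)
A = -1699716575/1180900526 (A = -150699*1/123702 - 31660*1/143195 = -50233/41234 - 6332/28639 = -1699716575/1180900526 ≈ -1.4393)
k = -59038 (k = (-49149 - 82400) + 72511 = -131549 + 72511 = -59038)
(A + R) + k = (-1699716575/1180900526 - 267515) - 59038 = -315910303929465/1180900526 - 59038 = -385628309183453/1180900526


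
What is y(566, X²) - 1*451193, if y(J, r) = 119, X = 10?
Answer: -451074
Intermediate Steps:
y(566, X²) - 1*451193 = 119 - 1*451193 = 119 - 451193 = -451074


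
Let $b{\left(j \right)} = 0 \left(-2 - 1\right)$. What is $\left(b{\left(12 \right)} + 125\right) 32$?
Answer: $4000$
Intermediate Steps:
$b{\left(j \right)} = 0$ ($b{\left(j \right)} = 0 \left(-3\right) = 0$)
$\left(b{\left(12 \right)} + 125\right) 32 = \left(0 + 125\right) 32 = 125 \cdot 32 = 4000$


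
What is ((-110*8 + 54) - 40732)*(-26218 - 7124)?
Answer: 1385626836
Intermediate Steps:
((-110*8 + 54) - 40732)*(-26218 - 7124) = ((-880 + 54) - 40732)*(-33342) = (-826 - 40732)*(-33342) = -41558*(-33342) = 1385626836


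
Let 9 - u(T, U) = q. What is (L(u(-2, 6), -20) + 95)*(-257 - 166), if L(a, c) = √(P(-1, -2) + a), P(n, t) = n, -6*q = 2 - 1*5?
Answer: -40185 - 423*√30/2 ≈ -41343.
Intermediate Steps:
q = ½ (q = -(2 - 1*5)/6 = -(2 - 5)/6 = -⅙*(-3) = ½ ≈ 0.50000)
u(T, U) = 17/2 (u(T, U) = 9 - 1*½ = 9 - ½ = 17/2)
L(a, c) = √(-1 + a)
(L(u(-2, 6), -20) + 95)*(-257 - 166) = (√(-1 + 17/2) + 95)*(-257 - 166) = (√(15/2) + 95)*(-423) = (√30/2 + 95)*(-423) = (95 + √30/2)*(-423) = -40185 - 423*√30/2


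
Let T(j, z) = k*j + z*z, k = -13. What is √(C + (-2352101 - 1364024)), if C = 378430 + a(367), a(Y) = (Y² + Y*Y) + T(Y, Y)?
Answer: I*√2938399 ≈ 1714.2*I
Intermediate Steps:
T(j, z) = z² - 13*j (T(j, z) = -13*j + z*z = -13*j + z² = z² - 13*j)
a(Y) = -13*Y + 3*Y² (a(Y) = (Y² + Y*Y) + (Y² - 13*Y) = (Y² + Y²) + (Y² - 13*Y) = 2*Y² + (Y² - 13*Y) = -13*Y + 3*Y²)
C = 777726 (C = 378430 + 367*(-13 + 3*367) = 378430 + 367*(-13 + 1101) = 378430 + 367*1088 = 378430 + 399296 = 777726)
√(C + (-2352101 - 1364024)) = √(777726 + (-2352101 - 1364024)) = √(777726 - 3716125) = √(-2938399) = I*√2938399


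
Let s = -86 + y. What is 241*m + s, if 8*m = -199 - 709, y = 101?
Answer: -54677/2 ≈ -27339.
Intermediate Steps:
m = -227/2 (m = (-199 - 709)/8 = (⅛)*(-908) = -227/2 ≈ -113.50)
s = 15 (s = -86 + 101 = 15)
241*m + s = 241*(-227/2) + 15 = -54707/2 + 15 = -54677/2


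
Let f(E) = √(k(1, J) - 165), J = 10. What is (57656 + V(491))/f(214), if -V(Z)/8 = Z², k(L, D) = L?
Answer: 935496*I*√41/41 ≈ 1.461e+5*I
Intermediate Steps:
f(E) = 2*I*√41 (f(E) = √(1 - 165) = √(-164) = 2*I*√41)
V(Z) = -8*Z²
(57656 + V(491))/f(214) = (57656 - 8*491²)/((2*I*√41)) = (57656 - 8*241081)*(-I*√41/82) = (57656 - 1928648)*(-I*√41/82) = -(-935496)*I*√41/41 = 935496*I*√41/41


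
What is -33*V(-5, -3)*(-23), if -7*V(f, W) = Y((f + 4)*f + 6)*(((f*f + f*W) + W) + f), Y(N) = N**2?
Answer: -2938848/7 ≈ -4.1984e+5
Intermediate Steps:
V(f, W) = -(6 + f*(4 + f))**2*(W + f + f**2 + W*f)/7 (V(f, W) = -((f + 4)*f + 6)**2*(((f*f + f*W) + W) + f)/7 = -((4 + f)*f + 6)**2*(((f**2 + W*f) + W) + f)/7 = -(f*(4 + f) + 6)**2*((W + f**2 + W*f) + f)/7 = -(6 + f*(4 + f))**2*(W + f + f**2 + W*f)/7)
-33*V(-5, -3)*(-23) = -33*(6 + (-5)**2 + 4*(-5))**2*(-1*(-3) - 1*(-5) - 1*(-5)**2 - 1*(-3)*(-5))/7*(-23) = -33*(6 + 25 - 20)**2*(3 + 5 - 1*25 - 15)/7*(-23) = -33*11**2*(3 + 5 - 25 - 15)/7*(-23) = -33*121*(-32)/7*(-23) = -33*(-3872/7)*(-23) = (127776/7)*(-23) = -2938848/7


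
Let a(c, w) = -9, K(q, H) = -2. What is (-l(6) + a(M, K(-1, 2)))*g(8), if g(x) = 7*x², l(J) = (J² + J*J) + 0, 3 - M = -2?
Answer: -36288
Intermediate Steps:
M = 5 (M = 3 - 1*(-2) = 3 + 2 = 5)
l(J) = 2*J² (l(J) = (J² + J²) + 0 = 2*J² + 0 = 2*J²)
(-l(6) + a(M, K(-1, 2)))*g(8) = (-2*6² - 9)*(7*8²) = (-2*36 - 9)*(7*64) = (-1*72 - 9)*448 = (-72 - 9)*448 = -81*448 = -36288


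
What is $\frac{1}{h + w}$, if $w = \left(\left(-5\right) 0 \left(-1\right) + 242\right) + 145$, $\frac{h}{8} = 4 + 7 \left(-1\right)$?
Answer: $\frac{1}{363} \approx 0.0027548$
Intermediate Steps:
$h = -24$ ($h = 8 \left(4 + 7 \left(-1\right)\right) = 8 \left(4 - 7\right) = 8 \left(-3\right) = -24$)
$w = 387$ ($w = \left(0 \left(-1\right) + 242\right) + 145 = \left(0 + 242\right) + 145 = 242 + 145 = 387$)
$\frac{1}{h + w} = \frac{1}{-24 + 387} = \frac{1}{363}$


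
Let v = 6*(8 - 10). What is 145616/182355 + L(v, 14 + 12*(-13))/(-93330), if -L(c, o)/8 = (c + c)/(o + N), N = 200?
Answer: 4378915456/5483961915 ≈ 0.79849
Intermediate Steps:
v = -12 (v = 6*(-2) = -12)
L(c, o) = -16*c/(200 + o) (L(c, o) = -8*(c + c)/(o + 200) = -8*2*c/(200 + o) = -16*c/(200 + o))
145616/182355 + L(v, 14 + 12*(-13))/(-93330) = 145616/182355 - 16*(-12)/(200 + (14 + 12*(-13)))/(-93330) = 145616*(1/182355) - 16*(-12)/(200 + (14 - 156))*(-1/93330) = 145616/182355 - 16*(-12)/(200 - 142)*(-1/93330) = 145616/182355 - 16*(-12)/58*(-1/93330) = 145616/182355 - 16*(-12)*1/58*(-1/93330) = 145616/182355 + (96/29)*(-1/93330) = 145616/182355 - 16/451095 = 4378915456/5483961915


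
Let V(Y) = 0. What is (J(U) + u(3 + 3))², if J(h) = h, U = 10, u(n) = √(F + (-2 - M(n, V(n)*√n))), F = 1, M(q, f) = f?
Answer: (10 + I)² ≈ 99.0 + 20.0*I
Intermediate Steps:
u(n) = I (u(n) = √(1 + (-2 - 0*√n)) = √(1 + (-2 - 1*0)) = √(1 + (-2 + 0)) = √(1 - 2) = √(-1) = I)
(J(U) + u(3 + 3))² = (10 + I)²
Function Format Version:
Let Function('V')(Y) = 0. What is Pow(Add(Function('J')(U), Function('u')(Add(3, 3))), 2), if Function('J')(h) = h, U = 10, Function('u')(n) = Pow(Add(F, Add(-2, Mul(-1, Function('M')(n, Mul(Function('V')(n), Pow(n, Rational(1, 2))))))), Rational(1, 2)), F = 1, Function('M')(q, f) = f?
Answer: Pow(Add(10, I), 2) ≈ Add(99.000, Mul(20.000, I))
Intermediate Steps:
Function('u')(n) = I (Function('u')(n) = Pow(Add(1, Add(-2, Mul(-1, Mul(0, Pow(n, Rational(1, 2)))))), Rational(1, 2)) = Pow(Add(1, Add(-2, Mul(-1, 0))), Rational(1, 2)) = Pow(Add(1, Add(-2, 0)), Rational(1, 2)) = Pow(Add(1, -2), Rational(1, 2)) = Pow(-1, Rational(1, 2)) = I)
Pow(Add(Function('J')(U), Function('u')(Add(3, 3))), 2) = Pow(Add(10, I), 2)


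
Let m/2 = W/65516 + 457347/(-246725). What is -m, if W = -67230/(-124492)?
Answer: 1865102593891917/503085713617300 ≈ 3.7073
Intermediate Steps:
W = 33615/62246 (W = -67230*(-1/124492) = 33615/62246 ≈ 0.54003)
m = -1865102593891917/503085713617300 (m = 2*((33615/62246)/65516 + 457347/(-246725)) = 2*((33615/62246)*(1/65516) + 457347*(-1/246725)) = 2*(33615/4078108936 - 457347/246725) = 2*(-1865102593891917/1006171427234600) = -1865102593891917/503085713617300 ≈ -3.7073)
-m = -1*(-1865102593891917/503085713617300) = 1865102593891917/503085713617300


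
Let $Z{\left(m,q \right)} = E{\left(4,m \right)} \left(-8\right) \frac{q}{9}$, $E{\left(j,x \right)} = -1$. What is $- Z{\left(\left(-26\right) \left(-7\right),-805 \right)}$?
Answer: $\frac{6440}{9} \approx 715.56$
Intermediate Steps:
$Z{\left(m,q \right)} = \frac{8 q}{9}$ ($Z{\left(m,q \right)} = \left(-1\right) \left(-8\right) \frac{q}{9} = 8 q \frac{1}{9} = 8 \frac{q}{9} = \frac{8 q}{9}$)
$- Z{\left(\left(-26\right) \left(-7\right),-805 \right)} = - \frac{8 \left(-805\right)}{9} = \left(-1\right) \left(- \frac{6440}{9}\right) = \frac{6440}{9}$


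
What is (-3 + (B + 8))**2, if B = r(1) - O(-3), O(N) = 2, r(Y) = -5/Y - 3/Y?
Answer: 25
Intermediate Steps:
r(Y) = -8/Y
B = -10 (B = -8/1 - 1*2 = -8*1 - 2 = -8 - 2 = -10)
(-3 + (B + 8))**2 = (-3 + (-10 + 8))**2 = (-3 - 2)**2 = (-5)**2 = 25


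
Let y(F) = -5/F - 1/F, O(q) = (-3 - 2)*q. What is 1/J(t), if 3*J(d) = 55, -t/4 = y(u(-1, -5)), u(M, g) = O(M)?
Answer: 3/55 ≈ 0.054545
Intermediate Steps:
O(q) = -5*q
u(M, g) = -5*M
y(F) = -6/F
t = 24/5 (t = -(-24)/((-5*(-1))) = -(-24)/5 = -4*(-6/5) = 24/5 ≈ 4.8000)
J(d) = 55/3 (J(d) = (⅓)*55 = 55/3)
1/J(t) = 1/(55/3) = 3/55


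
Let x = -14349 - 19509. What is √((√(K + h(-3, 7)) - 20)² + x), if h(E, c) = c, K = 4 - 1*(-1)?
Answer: √(-33446 - 80*√3) ≈ 183.26*I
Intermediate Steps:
K = 5 (K = 4 + 1 = 5)
x = -33858
√((√(K + h(-3, 7)) - 20)² + x) = √((√(5 + 7) - 20)² - 33858) = √((√12 - 20)² - 33858) = √((2*√3 - 20)² - 33858) = √((-20 + 2*√3)² - 33858) = √(-33858 + (-20 + 2*√3)²)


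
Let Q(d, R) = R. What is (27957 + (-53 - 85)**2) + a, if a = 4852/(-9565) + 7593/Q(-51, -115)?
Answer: 2065069598/43999 ≈ 46934.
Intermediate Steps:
a = -2927401/43999 (a = 4852/(-9565) + 7593/(-115) = 4852*(-1/9565) + 7593*(-1/115) = -4852/9565 - 7593/115 = -2927401/43999 ≈ -66.533)
(27957 + (-53 - 85)**2) + a = (27957 + (-53 - 85)**2) - 2927401/43999 = (27957 + (-138)**2) - 2927401/43999 = (27957 + 19044) - 2927401/43999 = 47001 - 2927401/43999 = 2065069598/43999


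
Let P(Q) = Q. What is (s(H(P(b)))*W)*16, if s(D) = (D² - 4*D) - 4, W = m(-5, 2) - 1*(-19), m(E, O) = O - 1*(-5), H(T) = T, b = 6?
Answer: 3328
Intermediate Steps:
m(E, O) = 5 + O (m(E, O) = O + 5 = 5 + O)
W = 26 (W = (5 + 2) - 1*(-19) = 7 + 19 = 26)
s(D) = -4 + D² - 4*D
(s(H(P(b)))*W)*16 = ((-4 + 6² - 4*6)*26)*16 = ((-4 + 36 - 24)*26)*16 = (8*26)*16 = 208*16 = 3328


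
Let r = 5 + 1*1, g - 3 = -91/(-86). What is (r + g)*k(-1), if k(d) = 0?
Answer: 0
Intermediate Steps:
g = 349/86 (g = 3 - 91/(-86) = 3 - 91*(-1/86) = 3 + 91/86 = 349/86 ≈ 4.0581)
r = 6 (r = 5 + 1 = 6)
(r + g)*k(-1) = (6 + 349/86)*0 = (865/86)*0 = 0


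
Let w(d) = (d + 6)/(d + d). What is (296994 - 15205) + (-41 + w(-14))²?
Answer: 13888886/49 ≈ 2.8345e+5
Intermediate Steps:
w(d) = (6 + d)/(2*d) (w(d) = (6 + d)/((2*d)) = (6 + d)*(1/(2*d)) = (6 + d)/(2*d))
(296994 - 15205) + (-41 + w(-14))² = (296994 - 15205) + (-41 + (½)*(6 - 14)/(-14))² = 281789 + (-41 + (½)*(-1/14)*(-8))² = 281789 + (-41 + 2/7)² = 281789 + (-285/7)² = 281789 + 81225/49 = 13888886/49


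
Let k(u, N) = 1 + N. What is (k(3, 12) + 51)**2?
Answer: 4096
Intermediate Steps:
(k(3, 12) + 51)**2 = ((1 + 12) + 51)**2 = (13 + 51)**2 = 64**2 = 4096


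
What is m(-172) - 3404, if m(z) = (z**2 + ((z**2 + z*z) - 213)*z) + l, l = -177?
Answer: -10114257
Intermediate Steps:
m(z) = -177 + z**2 + z*(-213 + 2*z**2) (m(z) = (z**2 + ((z**2 + z*z) - 213)*z) - 177 = (z**2 + ((z**2 + z**2) - 213)*z) - 177 = (z**2 + (2*z**2 - 213)*z) - 177 = (z**2 + (-213 + 2*z**2)*z) - 177 = (z**2 + z*(-213 + 2*z**2)) - 177 = -177 + z**2 + z*(-213 + 2*z**2))
m(-172) - 3404 = (-177 + (-172)**2 - 213*(-172) + 2*(-172)**3) - 3404 = (-177 + 29584 + 36636 + 2*(-5088448)) - 3404 = (-177 + 29584 + 36636 - 10176896) - 3404 = -10110853 - 3404 = -10114257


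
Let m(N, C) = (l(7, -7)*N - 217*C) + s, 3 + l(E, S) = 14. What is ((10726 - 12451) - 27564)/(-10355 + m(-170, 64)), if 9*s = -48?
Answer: 87867/78355 ≈ 1.1214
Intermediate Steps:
l(E, S) = 11 (l(E, S) = -3 + 14 = 11)
s = -16/3 (s = (⅑)*(-48) = -16/3 ≈ -5.3333)
m(N, C) = -16/3 - 217*C + 11*N (m(N, C) = (11*N - 217*C) - 16/3 = (-217*C + 11*N) - 16/3 = -16/3 - 217*C + 11*N)
((10726 - 12451) - 27564)/(-10355 + m(-170, 64)) = ((10726 - 12451) - 27564)/(-10355 + (-16/3 - 217*64 + 11*(-170))) = (-1725 - 27564)/(-10355 + (-16/3 - 13888 - 1870)) = -29289/(-10355 - 47290/3) = -29289/(-78355/3) = -29289*(-3/78355) = 87867/78355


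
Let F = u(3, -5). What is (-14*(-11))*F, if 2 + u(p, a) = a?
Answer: -1078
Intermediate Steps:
u(p, a) = -2 + a
F = -7 (F = -2 - 5 = -7)
(-14*(-11))*F = -14*(-11)*(-7) = 154*(-7) = -1078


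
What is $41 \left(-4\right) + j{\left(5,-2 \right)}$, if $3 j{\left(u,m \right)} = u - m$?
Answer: $- \frac{485}{3} \approx -161.67$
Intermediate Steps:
$j{\left(u,m \right)} = - \frac{m}{3} + \frac{u}{3}$ ($j{\left(u,m \right)} = \frac{u - m}{3} = - \frac{m}{3} + \frac{u}{3}$)
$41 \left(-4\right) + j{\left(5,-2 \right)} = 41 \left(-4\right) + \left(\left(- \frac{1}{3}\right) \left(-2\right) + \frac{1}{3} \cdot 5\right) = -164 + \left(\frac{2}{3} + \frac{5}{3}\right) = -164 + \frac{7}{3} = - \frac{485}{3}$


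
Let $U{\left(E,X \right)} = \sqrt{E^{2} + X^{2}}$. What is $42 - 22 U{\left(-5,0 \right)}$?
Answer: $-68$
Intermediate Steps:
$42 - 22 U{\left(-5,0 \right)} = 42 - 22 \sqrt{\left(-5\right)^{2} + 0^{2}} = 42 - 22 \sqrt{25 + 0} = 42 - 22 \sqrt{25} = 42 - 110 = -68$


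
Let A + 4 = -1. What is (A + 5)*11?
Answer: 0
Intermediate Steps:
A = -5 (A = -4 - 1 = -5)
(A + 5)*11 = (-5 + 5)*11 = 0*11 = 0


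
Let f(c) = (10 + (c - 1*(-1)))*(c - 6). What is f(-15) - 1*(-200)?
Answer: 284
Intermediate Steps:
f(c) = (-6 + c)*(11 + c) (f(c) = (10 + (c + 1))*(-6 + c) = (10 + (1 + c))*(-6 + c) = (11 + c)*(-6 + c) = (-6 + c)*(11 + c))
f(-15) - 1*(-200) = (-66 + (-15)**2 + 5*(-15)) - 1*(-200) = (-66 + 225 - 75) + 200 = 84 + 200 = 284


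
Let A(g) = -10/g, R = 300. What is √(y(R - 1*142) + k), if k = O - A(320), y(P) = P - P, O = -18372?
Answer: I*√1175806/8 ≈ 135.54*I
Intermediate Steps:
y(P) = 0
k = -587903/32 (k = -18372 - (-10)/320 = -18372 - 1*(-1/32) = -18372 + 1/32 = -587903/32 ≈ -18372.)
√(y(R - 1*142) + k) = √(0 - 587903/32) = √(-587903/32) = I*√1175806/8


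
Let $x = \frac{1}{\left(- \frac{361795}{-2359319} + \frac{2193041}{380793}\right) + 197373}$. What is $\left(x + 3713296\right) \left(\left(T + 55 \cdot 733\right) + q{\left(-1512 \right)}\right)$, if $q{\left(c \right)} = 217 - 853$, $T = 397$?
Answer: $\frac{26388840668081295202381813172}{177327615101469205} \approx 1.4881 \cdot 10^{11}$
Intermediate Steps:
$x = \frac{898412159967}{177327615101469205}$ ($x = \frac{1}{\left(\left(-361795\right) \left(- \frac{1}{2359319}\right) + 2193041 \cdot \frac{1}{380793}\right) + 197373} = \frac{1}{\left(\frac{361795}{2359319} + \frac{2193041}{380793}\right) + 197373} = \frac{1}{\frac{5311852302514}{898412159967} + 197373} = \frac{1}{\frac{177327615101469205}{898412159967}} = \frac{898412159967}{177327615101469205} \approx 5.0664 \cdot 10^{-6}$)
$q{\left(c \right)} = -636$ ($q{\left(c \right)} = 217 - 853 = -636$)
$\left(x + 3713296\right) \left(\left(T + 55 \cdot 733\right) + q{\left(-1512 \right)}\right) = \left(\frac{898412159967}{177327615101469205} + 3713296\right) \left(\left(397 + 55 \cdot 733\right) - 636\right) = \frac{658469923846723605209647 \left(\left(397 + 40315\right) - 636\right)}{177327615101469205} = \frac{658469923846723605209647 \left(40712 - 636\right)}{177327615101469205} = \frac{658469923846723605209647}{177327615101469205} \cdot 40076 = \frac{26388840668081295202381813172}{177327615101469205}$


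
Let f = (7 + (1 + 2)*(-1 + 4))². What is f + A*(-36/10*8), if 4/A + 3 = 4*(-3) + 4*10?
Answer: 31424/125 ≈ 251.39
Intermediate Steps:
A = 4/25 (A = 4/(-3 + (4*(-3) + 4*10)) = 4/(-3 + (-12 + 40)) = 4/(-3 + 28) = 4/25 ≈ 0.16000)
f = 256 (f = (7 + 3*3)² = (7 + 9)² = 16² = 256)
f + A*(-36/10*8) = 256 + 4*(-36/10*8)/25 = 256 + 4*(-36*⅒*8)/25 = 256 + 4*(-18/5*8)/25 = 256 + (4/25)*(-144/5) = 256 - 576/125 = 31424/125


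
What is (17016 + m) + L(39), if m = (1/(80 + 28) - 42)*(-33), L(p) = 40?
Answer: 663901/36 ≈ 18442.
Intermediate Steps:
m = 49885/36 (m = (1/108 - 42)*(-33) = -4535/108*(-33) = 49885/36 ≈ 1385.7)
(17016 + m) + L(39) = (17016 + 49885/36) + 40 = 662461/36 + 40 = 663901/36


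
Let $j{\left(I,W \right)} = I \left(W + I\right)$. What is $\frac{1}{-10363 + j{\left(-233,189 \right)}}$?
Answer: $- \frac{1}{111} \approx -0.009009$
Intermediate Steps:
$j{\left(I,W \right)} = I \left(I + W\right)$
$\frac{1}{-10363 + j{\left(-233,189 \right)}} = \frac{1}{-10363 - 233 \left(-233 + 189\right)} = \frac{1}{-10363 - -10252} = \frac{1}{-10363 + 10252} = \frac{1}{-111} = - \frac{1}{111}$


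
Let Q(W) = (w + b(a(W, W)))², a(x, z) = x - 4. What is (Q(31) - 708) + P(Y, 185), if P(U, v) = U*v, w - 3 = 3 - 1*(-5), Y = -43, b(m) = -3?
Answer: -8599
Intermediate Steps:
a(x, z) = -4 + x
w = 11 (w = 3 + (3 - 1*(-5)) = 3 + (3 + 5) = 3 + 8 = 11)
Q(W) = 64 (Q(W) = (11 - 3)² = 8² = 64)
(Q(31) - 708) + P(Y, 185) = (64 - 708) - 43*185 = -644 - 7955 = -8599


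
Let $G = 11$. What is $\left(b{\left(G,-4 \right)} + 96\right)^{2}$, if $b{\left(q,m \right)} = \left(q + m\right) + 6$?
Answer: $11881$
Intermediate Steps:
$b{\left(q,m \right)} = 6 + m + q$ ($b{\left(q,m \right)} = \left(m + q\right) + 6 = 6 + m + q$)
$\left(b{\left(G,-4 \right)} + 96\right)^{2} = \left(\left(6 - 4 + 11\right) + 96\right)^{2} = \left(13 + 96\right)^{2} = 109^{2} = 11881$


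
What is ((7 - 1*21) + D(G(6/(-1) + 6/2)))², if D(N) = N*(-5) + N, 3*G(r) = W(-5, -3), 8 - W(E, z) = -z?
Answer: 3844/9 ≈ 427.11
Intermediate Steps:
W(E, z) = 8 + z (W(E, z) = 8 - (-1)*z = 8 + z)
G(r) = 5/3 (G(r) = (8 - 3)/3 = (⅓)*5 = 5/3)
D(N) = -4*N (D(N) = -5*N + N = -4*N)
((7 - 1*21) + D(G(6/(-1) + 6/2)))² = ((7 - 1*21) - 4*5/3)² = ((7 - 21) - 20/3)² = (-14 - 20/3)² = (-62/3)² = 3844/9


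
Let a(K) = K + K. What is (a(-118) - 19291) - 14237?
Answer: -33764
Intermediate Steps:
a(K) = 2*K
(a(-118) - 19291) - 14237 = (2*(-118) - 19291) - 14237 = (-236 - 19291) - 14237 = -19527 - 14237 = -33764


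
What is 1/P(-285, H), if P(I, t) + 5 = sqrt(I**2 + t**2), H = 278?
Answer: 5/158484 + sqrt(158509)/158484 ≈ 0.0025437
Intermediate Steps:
P(I, t) = -5 + sqrt(I**2 + t**2)
1/P(-285, H) = 1/(-5 + sqrt((-285)**2 + 278**2)) = 1/(-5 + sqrt(81225 + 77284)) = 1/(-5 + sqrt(158509))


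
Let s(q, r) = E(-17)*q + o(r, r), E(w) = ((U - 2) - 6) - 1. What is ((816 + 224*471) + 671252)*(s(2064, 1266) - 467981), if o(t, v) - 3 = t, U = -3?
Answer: -382161086560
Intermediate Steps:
o(t, v) = 3 + t
E(w) = -12 (E(w) = ((-3 - 2) - 6) - 1 = (-5 - 6) - 1 = -11 - 1 = -12)
s(q, r) = 3 + r - 12*q (s(q, r) = -12*q + (3 + r) = 3 + r - 12*q)
((816 + 224*471) + 671252)*(s(2064, 1266) - 467981) = ((816 + 224*471) + 671252)*((3 + 1266 - 12*2064) - 467981) = ((816 + 105504) + 671252)*((3 + 1266 - 24768) - 467981) = (106320 + 671252)*(-23499 - 467981) = 777572*(-491480) = -382161086560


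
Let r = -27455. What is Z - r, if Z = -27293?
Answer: 162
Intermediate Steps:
Z - r = -27293 - 1*(-27455) = -27293 + 27455 = 162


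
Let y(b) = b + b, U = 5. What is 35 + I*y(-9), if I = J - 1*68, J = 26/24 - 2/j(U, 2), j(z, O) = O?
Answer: 2515/2 ≈ 1257.5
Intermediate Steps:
J = 1/12 (J = 26/24 - 2/2 = 26*(1/24) - 2*½ = 13/12 - 1 = 1/12 ≈ 0.083333)
y(b) = 2*b
I = -815/12 (I = 1/12 - 1*68 = 1/12 - 68 = -815/12 ≈ -67.917)
35 + I*y(-9) = 35 - 815*(-9)/6 = 35 - 815/12*(-18) = 35 + 2445/2 = 2515/2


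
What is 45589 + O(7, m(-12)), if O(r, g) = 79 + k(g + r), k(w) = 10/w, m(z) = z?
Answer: 45666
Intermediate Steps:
O(r, g) = 79 + 10/(g + r)
45589 + O(7, m(-12)) = 45589 + (79 + 10/(-12 + 7)) = 45589 + (79 + 10/(-5)) = 45589 + (79 + 10*(-1/5)) = 45589 + (79 - 2) = 45589 + 77 = 45666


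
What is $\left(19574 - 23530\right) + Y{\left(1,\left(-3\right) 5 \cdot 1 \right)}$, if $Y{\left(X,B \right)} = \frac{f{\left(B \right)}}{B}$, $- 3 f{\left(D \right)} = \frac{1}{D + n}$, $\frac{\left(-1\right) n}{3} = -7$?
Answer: $- \frac{1068119}{270} \approx -3956.0$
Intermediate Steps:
$n = 21$ ($n = \left(-3\right) \left(-7\right) = 21$)
$f{\left(D \right)} = - \frac{1}{3 \left(21 + D\right)}$ ($f{\left(D \right)} = - \frac{1}{3 \left(D + 21\right)} = - \frac{1}{3 \left(21 + D\right)}$)
$Y{\left(X,B \right)} = - \frac{1}{B \left(63 + 3 B\right)}$ ($Y{\left(X,B \right)} = \frac{\left(-1\right) \frac{1}{63 + 3 B}}{B} = - \frac{1}{B \left(63 + 3 B\right)}$)
$\left(19574 - 23530\right) + Y{\left(1,\left(-3\right) 5 \cdot 1 \right)} = \left(19574 - 23530\right) - \frac{1}{3 \left(-3\right) 5 \cdot 1 \left(21 + \left(-3\right) 5 \cdot 1\right)} = -3956 - \frac{1}{3 \left(\left(-15\right) 1\right) \left(21 - 15\right)} = -3956 - \frac{1}{3 \left(-15\right) \left(21 - 15\right)} = -3956 - - \frac{1}{45 \cdot 6} = -3956 - \left(- \frac{1}{45}\right) \frac{1}{6} = -3956 + \frac{1}{270} = - \frac{1068119}{270}$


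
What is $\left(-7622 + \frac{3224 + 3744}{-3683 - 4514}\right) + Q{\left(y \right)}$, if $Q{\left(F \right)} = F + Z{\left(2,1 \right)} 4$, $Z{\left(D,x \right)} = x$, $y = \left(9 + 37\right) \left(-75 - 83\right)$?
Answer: $- \frac{122027510}{8197} \approx -14887.0$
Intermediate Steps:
$y = -7268$ ($y = 46 \left(-158\right) = -7268$)
$Q{\left(F \right)} = 4 + F$ ($Q{\left(F \right)} = F + 1 \cdot 4 = F + 4 = 4 + F$)
$\left(-7622 + \frac{3224 + 3744}{-3683 - 4514}\right) + Q{\left(y \right)} = \left(-7622 + \frac{3224 + 3744}{-3683 - 4514}\right) + \left(4 - 7268\right) = \left(-7622 + \frac{6968}{-8197}\right) - 7264 = \left(-7622 + 6968 \left(- \frac{1}{8197}\right)\right) - 7264 = \left(-7622 - \frac{6968}{8197}\right) - 7264 = - \frac{62484502}{8197} - 7264 = - \frac{122027510}{8197}$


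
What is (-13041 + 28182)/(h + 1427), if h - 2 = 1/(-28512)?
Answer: 8810208/831503 ≈ 10.596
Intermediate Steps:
h = 57023/28512 (h = 2 + 1/(-28512) = 2 - 1/28512 = 57023/28512 ≈ 2.0000)
(-13041 + 28182)/(h + 1427) = (-13041 + 28182)/(57023/28512 + 1427) = 15141/(40743647/28512) = 15141*(28512/40743647) = 8810208/831503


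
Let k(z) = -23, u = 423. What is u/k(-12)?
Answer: -423/23 ≈ -18.391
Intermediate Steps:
u/k(-12) = 423/(-23) = 423*(-1/23) = -423/23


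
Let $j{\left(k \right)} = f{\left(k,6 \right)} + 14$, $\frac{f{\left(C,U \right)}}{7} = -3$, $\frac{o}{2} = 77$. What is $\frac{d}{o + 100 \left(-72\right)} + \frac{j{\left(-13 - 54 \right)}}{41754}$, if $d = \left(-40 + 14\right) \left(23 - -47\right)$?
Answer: $\frac{2920883}{11315334} \approx 0.25813$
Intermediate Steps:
$o = 154$ ($o = 2 \cdot 77 = 154$)
$f{\left(C,U \right)} = -21$ ($f{\left(C,U \right)} = 7 \left(-3\right) = -21$)
$j{\left(k \right)} = -7$ ($j{\left(k \right)} = -21 + 14 = -7$)
$d = -1820$ ($d = - 26 \left(23 + 47\right) = \left(-26\right) 70 = -1820$)
$\frac{d}{o + 100 \left(-72\right)} + \frac{j{\left(-13 - 54 \right)}}{41754} = - \frac{1820}{154 + 100 \left(-72\right)} - \frac{7}{41754} = - \frac{1820}{154 - 7200} - \frac{7}{41754} = - \frac{1820}{-7046} - \frac{7}{41754} = \left(-1820\right) \left(- \frac{1}{7046}\right) - \frac{7}{41754} = \frac{70}{271} - \frac{7}{41754} = \frac{2920883}{11315334}$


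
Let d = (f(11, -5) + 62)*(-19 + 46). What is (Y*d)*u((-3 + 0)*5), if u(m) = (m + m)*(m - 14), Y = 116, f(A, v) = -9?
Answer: 144416520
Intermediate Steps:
u(m) = 2*m*(-14 + m) (u(m) = (2*m)*(-14 + m) = 2*m*(-14 + m))
d = 1431 (d = (-9 + 62)*(-19 + 46) = 53*27 = 1431)
(Y*d)*u((-3 + 0)*5) = (116*1431)*(2*((-3 + 0)*5)*(-14 + (-3 + 0)*5)) = 165996*(2*(-3*5)*(-14 - 3*5)) = 165996*(2*(-15)*(-14 - 15)) = 165996*(2*(-15)*(-29)) = 165996*870 = 144416520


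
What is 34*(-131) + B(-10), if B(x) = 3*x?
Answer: -4484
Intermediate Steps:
34*(-131) + B(-10) = 34*(-131) + 3*(-10) = -4454 - 30 = -4484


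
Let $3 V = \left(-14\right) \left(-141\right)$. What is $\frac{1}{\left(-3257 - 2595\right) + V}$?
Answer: $- \frac{1}{5194} \approx -0.00019253$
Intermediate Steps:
$V = 658$ ($V = \frac{\left(-14\right) \left(-141\right)}{3} = \frac{1}{3} \cdot 1974 = 658$)
$\frac{1}{\left(-3257 - 2595\right) + V} = \frac{1}{\left(-3257 - 2595\right) + 658} = \frac{1}{-5852 + 658} = \frac{1}{-5194} = - \frac{1}{5194}$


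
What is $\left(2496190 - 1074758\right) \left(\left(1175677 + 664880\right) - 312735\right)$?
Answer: $2171695081104$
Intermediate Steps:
$\left(2496190 - 1074758\right) \left(\left(1175677 + 664880\right) - 312735\right) = 1421432 \left(1840557 - 312735\right) = 1421432 \cdot 1527822 = 2171695081104$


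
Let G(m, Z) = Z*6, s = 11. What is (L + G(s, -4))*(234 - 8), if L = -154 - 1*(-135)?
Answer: -9718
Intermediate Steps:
G(m, Z) = 6*Z
L = -19 (L = -154 + 135 = -19)
(L + G(s, -4))*(234 - 8) = (-19 + 6*(-4))*(234 - 8) = (-19 - 24)*226 = -43*226 = -9718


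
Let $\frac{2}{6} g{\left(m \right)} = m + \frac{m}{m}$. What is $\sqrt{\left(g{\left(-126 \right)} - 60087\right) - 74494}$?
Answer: $2 i \sqrt{33739} \approx 367.36 i$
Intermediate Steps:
$g{\left(m \right)} = 3 + 3 m$ ($g{\left(m \right)} = 3 \left(m + \frac{m}{m}\right) = 3 \left(m + 1\right) = 3 \left(1 + m\right) = 3 + 3 m$)
$\sqrt{\left(g{\left(-126 \right)} - 60087\right) - 74494} = \sqrt{\left(\left(3 + 3 \left(-126\right)\right) - 60087\right) - 74494} = \sqrt{\left(\left(3 - 378\right) - 60087\right) - 74494} = \sqrt{\left(-375 - 60087\right) - 74494} = \sqrt{-60462 - 74494} = \sqrt{-134956} = 2 i \sqrt{33739}$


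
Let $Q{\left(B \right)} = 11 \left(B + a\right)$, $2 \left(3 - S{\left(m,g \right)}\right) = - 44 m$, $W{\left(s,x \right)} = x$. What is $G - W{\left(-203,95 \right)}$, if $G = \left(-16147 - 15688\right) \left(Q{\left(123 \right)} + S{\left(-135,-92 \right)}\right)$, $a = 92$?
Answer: $19164575$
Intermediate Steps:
$S{\left(m,g \right)} = 3 + 22 m$ ($S{\left(m,g \right)} = 3 - \frac{\left(-44\right) m}{2} = 3 + 22 m$)
$Q{\left(B \right)} = 1012 + 11 B$ ($Q{\left(B \right)} = 11 \left(B + 92\right) = 11 \left(92 + B\right) = 1012 + 11 B$)
$G = 19164670$ ($G = \left(-16147 - 15688\right) \left(\left(1012 + 11 \cdot 123\right) + \left(3 + 22 \left(-135\right)\right)\right) = - 31835 \left(\left(1012 + 1353\right) + \left(3 - 2970\right)\right) = - 31835 \left(2365 - 2967\right) = \left(-31835\right) \left(-602\right) = 19164670$)
$G - W{\left(-203,95 \right)} = 19164670 - 95 = 19164575$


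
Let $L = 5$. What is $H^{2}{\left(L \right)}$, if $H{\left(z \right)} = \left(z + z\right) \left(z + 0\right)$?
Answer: $2500$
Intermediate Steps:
$H{\left(z \right)} = 2 z^{2}$ ($H{\left(z \right)} = 2 z z = 2 z^{2}$)
$H^{2}{\left(L \right)} = \left(2 \cdot 5^{2}\right)^{2} = \left(2 \cdot 25\right)^{2} = 50^{2} = 2500$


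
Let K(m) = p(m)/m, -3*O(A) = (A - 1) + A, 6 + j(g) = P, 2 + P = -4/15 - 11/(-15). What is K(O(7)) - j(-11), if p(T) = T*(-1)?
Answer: 98/15 ≈ 6.5333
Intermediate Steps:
P = -23/15 (P = -2 + (-4/15 - 11/(-15)) = -2 + (-4*1/15 - 11*(-1/15)) = -2 + (-4/15 + 11/15) = -2 + 7/15 = -23/15 ≈ -1.5333)
j(g) = -113/15 (j(g) = -6 - 23/15 = -113/15)
O(A) = ⅓ - 2*A/3 (O(A) = -((A - 1) + A)/3 = -((-1 + A) + A)/3 = -(-1 + 2*A)/3 = ⅓ - 2*A/3)
p(T) = -T
K(m) = -1 (K(m) = (-m)/m = -1)
K(O(7)) - j(-11) = -1 - 1*(-113/15) = -1 + 113/15 = 98/15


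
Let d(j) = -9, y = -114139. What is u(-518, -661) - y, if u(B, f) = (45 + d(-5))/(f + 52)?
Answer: 23170205/203 ≈ 1.1414e+5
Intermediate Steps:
u(B, f) = 36/(52 + f) (u(B, f) = (45 - 9)/(f + 52) = 36/(52 + f))
u(-518, -661) - y = 36/(52 - 661) - 1*(-114139) = 36/(-609) + 114139 = 36*(-1/609) + 114139 = -12/203 + 114139 = 23170205/203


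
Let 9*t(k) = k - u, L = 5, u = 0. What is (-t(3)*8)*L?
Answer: -40/3 ≈ -13.333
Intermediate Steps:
t(k) = k/9 (t(k) = (k - 1*0)/9 = (k + 0)/9 = k/9)
(-t(3)*8)*L = (-3/9*8)*5 = (-1*⅓*8)*5 = -⅓*8*5 = -8/3*5 = -40/3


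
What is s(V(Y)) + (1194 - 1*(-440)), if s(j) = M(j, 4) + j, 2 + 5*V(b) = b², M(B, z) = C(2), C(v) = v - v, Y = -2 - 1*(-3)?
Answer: 8169/5 ≈ 1633.8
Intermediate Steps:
Y = 1 (Y = -2 + 3 = 1)
C(v) = 0
M(B, z) = 0
V(b) = -⅖ + b²/5
s(j) = j (s(j) = 0 + j = j)
s(V(Y)) + (1194 - 1*(-440)) = (-⅖ + (⅕)*1²) + (1194 - 1*(-440)) = (-⅖ + (⅕)*1) + (1194 + 440) = (-⅖ + ⅕) + 1634 = -⅕ + 1634 = 8169/5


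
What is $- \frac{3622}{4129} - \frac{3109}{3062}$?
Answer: $- \frac{23927625}{12642998} \approx -1.8926$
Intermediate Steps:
$- \frac{3622}{4129} - \frac{3109}{3062} = - \frac{23927625}{12642998}$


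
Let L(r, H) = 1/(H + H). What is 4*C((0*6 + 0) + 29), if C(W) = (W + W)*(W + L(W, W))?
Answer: 6732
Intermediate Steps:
L(r, H) = 1/(2*H)
C(W) = 2*W*(W + 1/(2*W)) (C(W) = (W + W)*(W + 1/(2*W)) = (2*W)*(W + 1/(2*W)) = 2*W*(W + 1/(2*W)))
4*C((0*6 + 0) + 29) = 4*(1 + 2*((0*6 + 0) + 29)²) = 4*(1 + 2*((0 + 0) + 29)²) = 4*(1 + 2*(0 + 29)²) = 4*(1 + 2*29²) = 4*(1 + 2*841) = 4*(1 + 1682) = 4*1683 = 6732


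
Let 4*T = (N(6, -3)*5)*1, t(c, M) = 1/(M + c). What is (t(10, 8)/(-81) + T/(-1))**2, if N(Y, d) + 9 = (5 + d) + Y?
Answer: 13271449/8503056 ≈ 1.5608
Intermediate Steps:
N(Y, d) = -4 + Y + d (N(Y, d) = -9 + ((5 + d) + Y) = -9 + (5 + Y + d) = -4 + Y + d)
T = -5/4 (T = (((-4 + 6 - 3)*5)*1)/4 = (-1*5*1)/4 = (-5*1)/4 = (1/4)*(-5) = -5/4 ≈ -1.2500)
(t(10, 8)/(-81) + T/(-1))**2 = (1/((8 + 10)*(-81)) - 5/4/(-1))**2 = (-1/81/18 - 5/4*(-1))**2 = ((1/18)*(-1/81) + 5/4)**2 = (-1/1458 + 5/4)**2 = (3643/2916)**2 = 13271449/8503056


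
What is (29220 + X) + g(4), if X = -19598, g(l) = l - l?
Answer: 9622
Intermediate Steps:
g(l) = 0
(29220 + X) + g(4) = (29220 - 19598) + 0 = 9622 + 0 = 9622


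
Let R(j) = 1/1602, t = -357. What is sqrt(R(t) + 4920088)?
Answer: sqrt(1402992613906)/534 ≈ 2218.1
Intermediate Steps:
R(j) = 1/1602
sqrt(R(t) + 4920088) = sqrt(1/1602 + 4920088) = sqrt(7881980977/1602) = sqrt(1402992613906)/534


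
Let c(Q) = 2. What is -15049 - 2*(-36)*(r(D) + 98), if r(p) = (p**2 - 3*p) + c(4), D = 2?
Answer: -7993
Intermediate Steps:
r(p) = 2 + p**2 - 3*p (r(p) = (p**2 - 3*p) + 2 = 2 + p**2 - 3*p)
-15049 - 2*(-36)*(r(D) + 98) = -15049 - 2*(-36)*((2 + 2**2 - 3*2) + 98) = -15049 - (-72)*((2 + 4 - 6) + 98) = -15049 - (-72)*(0 + 98) = -15049 - (-72)*98 = -15049 - 1*(-7056) = -15049 + 7056 = -7993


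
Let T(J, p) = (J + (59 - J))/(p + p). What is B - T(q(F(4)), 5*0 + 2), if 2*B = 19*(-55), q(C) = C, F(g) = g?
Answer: -2149/4 ≈ -537.25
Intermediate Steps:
T(J, p) = 59/(2*p) (T(J, p) = 59/((2*p)) = 59*(1/(2*p)) = 59/(2*p))
B = -1045/2 (B = (19*(-55))/2 = (½)*(-1045) = -1045/2 ≈ -522.50)
B - T(q(F(4)), 5*0 + 2) = -1045/2 - 59/(2*(5*0 + 2)) = -1045/2 - 59/(2*(0 + 2)) = -1045/2 - 59/(2*2) = -1045/2 - 1*59/4 = -1045/2 - 59/4 = -2149/4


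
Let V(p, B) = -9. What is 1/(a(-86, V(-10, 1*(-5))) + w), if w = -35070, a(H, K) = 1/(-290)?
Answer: -290/10170301 ≈ -2.8514e-5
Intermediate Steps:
a(H, K) = -1/290
1/(a(-86, V(-10, 1*(-5))) + w) = 1/(-1/290 - 35070) = 1/(-10170301/290) = -290/10170301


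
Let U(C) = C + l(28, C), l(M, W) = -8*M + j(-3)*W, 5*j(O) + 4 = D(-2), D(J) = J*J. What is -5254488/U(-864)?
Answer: 656811/136 ≈ 4829.5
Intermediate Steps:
D(J) = J**2
j(O) = 0 (j(O) = -4/5 + (1/5)*(-2)**2 = -4/5 + (1/5)*4 = -4/5 + 4/5 = 0)
l(M, W) = -8*M (l(M, W) = -8*M + 0*W = -8*M + 0 = -8*M)
U(C) = -224 + C (U(C) = C - 8*28 = C - 224 = -224 + C)
-5254488/U(-864) = -5254488/(-224 - 864) = -5254488/(-1088) = -5254488*(-1/1088) = 656811/136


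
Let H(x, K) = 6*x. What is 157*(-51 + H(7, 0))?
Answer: -1413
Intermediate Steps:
157*(-51 + H(7, 0)) = 157*(-51 + 6*7) = 157*(-51 + 42) = 157*(-9) = -1413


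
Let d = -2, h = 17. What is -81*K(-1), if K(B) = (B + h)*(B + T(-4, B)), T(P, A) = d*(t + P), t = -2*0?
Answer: -9072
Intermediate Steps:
t = 0
T(P, A) = -2*P (T(P, A) = -2*(0 + P) = -2*P)
K(B) = (8 + B)*(17 + B) (K(B) = (B + 17)*(B - 2*(-4)) = (17 + B)*(B + 8) = (17 + B)*(8 + B) = (8 + B)*(17 + B))
-81*K(-1) = -81*(136 + (-1)² + 25*(-1)) = -81*(136 + 1 - 25) = -81*112 = -9072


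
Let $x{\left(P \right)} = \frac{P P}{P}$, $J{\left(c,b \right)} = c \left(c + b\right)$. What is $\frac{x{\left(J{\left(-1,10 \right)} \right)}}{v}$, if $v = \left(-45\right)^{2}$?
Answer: $- \frac{1}{225} \approx -0.0044444$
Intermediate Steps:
$J{\left(c,b \right)} = c \left(b + c\right)$
$v = 2025$
$x{\left(P \right)} = P$ ($x{\left(P \right)} = \frac{P^{2}}{P} = P$)
$\frac{x{\left(J{\left(-1,10 \right)} \right)}}{v} = \frac{\left(-1\right) \left(10 - 1\right)}{2025} = \left(-1\right) 9 \cdot \frac{1}{2025} = \left(-9\right) \frac{1}{2025} = - \frac{1}{225}$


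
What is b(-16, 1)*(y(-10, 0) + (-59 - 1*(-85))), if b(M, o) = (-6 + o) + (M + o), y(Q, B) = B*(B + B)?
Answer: -520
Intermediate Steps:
y(Q, B) = 2*B² (y(Q, B) = B*(2*B) = 2*B²)
b(M, o) = -6 + M + 2*o
b(-16, 1)*(y(-10, 0) + (-59 - 1*(-85))) = (-6 - 16 + 2*1)*(2*0² + (-59 - 1*(-85))) = (-6 - 16 + 2)*(2*0 + (-59 + 85)) = -20*(0 + 26) = -20*26 = -520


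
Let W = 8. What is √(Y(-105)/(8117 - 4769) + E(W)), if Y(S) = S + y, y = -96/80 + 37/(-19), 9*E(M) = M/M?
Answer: √221458110/53010 ≈ 0.28073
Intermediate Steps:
E(M) = ⅑ (E(M) = (M/M)/9 = (⅑)*1 = ⅑)
y = -299/95 (y = -96*1/80 + 37*(-1/19) = -6/5 - 37/19 = -299/95 ≈ -3.1474)
Y(S) = -299/95 + S (Y(S) = S - 299/95 = -299/95 + S)
√(Y(-105)/(8117 - 4769) + E(W)) = √((-299/95 - 105)/(8117 - 4769) + ⅑) = √(-10274/95/3348 + ⅑) = √(-10274/95*1/3348 + ⅑) = √(-5137/159030 + ⅑) = √(12533/159030) = √221458110/53010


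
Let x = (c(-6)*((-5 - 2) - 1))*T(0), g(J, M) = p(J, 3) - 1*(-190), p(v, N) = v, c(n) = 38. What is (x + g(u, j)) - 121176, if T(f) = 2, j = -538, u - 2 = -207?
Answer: -121799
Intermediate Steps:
u = -205 (u = 2 - 207 = -205)
g(J, M) = 190 + J (g(J, M) = J - 1*(-190) = J + 190 = 190 + J)
x = -608 (x = (38*((-5 - 2) - 1))*2 = (38*(-7 - 1))*2 = (38*(-8))*2 = -304*2 = -608)
(x + g(u, j)) - 121176 = (-608 + (190 - 205)) - 121176 = (-608 - 15) - 121176 = -623 - 121176 = -121799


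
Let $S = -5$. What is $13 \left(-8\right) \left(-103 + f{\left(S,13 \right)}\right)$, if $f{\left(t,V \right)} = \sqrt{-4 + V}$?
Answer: $10400$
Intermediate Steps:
$13 \left(-8\right) \left(-103 + f{\left(S,13 \right)}\right) = 13 \left(-8\right) \left(-103 + \sqrt{-4 + 13}\right) = - 104 \left(-103 + \sqrt{9}\right) = - 104 \left(-103 + 3\right) = \left(-104\right) \left(-100\right) = 10400$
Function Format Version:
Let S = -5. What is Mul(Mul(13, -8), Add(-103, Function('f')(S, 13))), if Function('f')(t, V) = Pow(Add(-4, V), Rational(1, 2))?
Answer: 10400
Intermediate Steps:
Mul(Mul(13, -8), Add(-103, Function('f')(S, 13))) = Mul(Mul(13, -8), Add(-103, Pow(Add(-4, 13), Rational(1, 2)))) = Mul(-104, Add(-103, Pow(9, Rational(1, 2)))) = Mul(-104, Add(-103, 3)) = Mul(-104, -100) = 10400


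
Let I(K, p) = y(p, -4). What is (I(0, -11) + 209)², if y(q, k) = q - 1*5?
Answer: 37249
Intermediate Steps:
y(q, k) = -5 + q (y(q, k) = q - 5 = -5 + q)
I(K, p) = -5 + p
(I(0, -11) + 209)² = ((-5 - 11) + 209)² = (-16 + 209)² = 193² = 37249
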